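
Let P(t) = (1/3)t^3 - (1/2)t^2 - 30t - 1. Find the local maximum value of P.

569/6

P'(t) = t^2 - t - 30 = 0 at t = -5, 6.
Since P''(t) = 2t - 1, we get P''(-5) = -11 < 0 ⇒ local maximum; P''(6) = 11 > 0 ⇒ local minimum.
The local maximum is P(-5) = 569/6.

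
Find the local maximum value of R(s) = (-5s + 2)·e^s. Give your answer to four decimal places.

2.7441

Differentiating with the product rule gives R'(s) = (-5s - 3)·e^s. Since e^s > 0, the only critical point is s = -3/5.
R''(-3/5) has the same sign as -5 < 0, so this is a local maximum.
R(-3/5) = (5)·e^(-3/5) ≈ 2.7441.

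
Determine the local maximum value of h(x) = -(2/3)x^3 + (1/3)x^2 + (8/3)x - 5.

-197/81

h'(x) = -2x^2 + (2/3)x + 8/3 = 0 at x = -1, 4/3.
Since h''(x) = -4x + 2/3, we get h''(-1) = 14/3 > 0 ⇒ local minimum; h''(4/3) = -14/3 < 0 ⇒ local maximum.
The local maximum is h(4/3) = -197/81.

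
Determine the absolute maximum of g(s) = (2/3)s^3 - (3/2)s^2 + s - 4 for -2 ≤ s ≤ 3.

g'(s) = 2s^2 - 3s + 1, which vanishes at s = 1/2 and s = 1.
Candidates: g(-2) = -52/3,  g(1/2) = -91/24,  g(1) = -23/6,  g(3) = 7/2.
The maximum over the interval is 7/2, attained at s = 3.

7/2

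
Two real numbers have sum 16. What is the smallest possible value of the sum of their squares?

128

With a + b = 16, a^2 + b^2 = a^2 + (16 − a)^2.
The derivative 2a − 2(16 − a) = 4a − 32 vanishes at a = 8; second derivative 4 > 0, a minimum.
The minimum is 2·(8)^2 = 128.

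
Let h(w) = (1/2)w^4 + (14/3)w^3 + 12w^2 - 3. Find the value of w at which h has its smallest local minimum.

0

Critical points: h'(w) = 2w^3 + 14w^2 + 24w vanishes at w = -4, -3, 0.
Second-derivative test with h''(w) = 6w^2 + 28w + 24: h''(-4) = 8 > 0 ⇒ local minimum; h''(-3) = -6 < 0 ⇒ local maximum; h''(0) = 24 > 0 ⇒ local minimum.
So the smallest local minimum value is h(0) = -3.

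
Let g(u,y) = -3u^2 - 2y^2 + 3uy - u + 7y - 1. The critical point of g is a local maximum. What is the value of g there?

∂g/∂u = -6u + 3y - 1 = 0 and ∂g/∂y = 3u - 4y + 7 = 0, so (u, y) = (17/15, 13/5).
The Hessian has g_{uu} = -6, g_{yy} = -4, g_{uy} = 3, giving D = 15 > 0 with g_{uu} < 0, so the point is a local maximum.
g(17/15, 13/5) = 113/15.

113/15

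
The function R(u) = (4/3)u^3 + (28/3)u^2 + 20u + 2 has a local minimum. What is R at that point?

R'(u) = 4u^2 + (56/3)u + 20. Setting R'(u) = 0 gives u ∈ {-3, -5/3}.
Since R''(u) = 8u + 56/3, we get R''(-3) = -16/3 < 0 ⇒ local maximum; R''(-5/3) = 16/3 > 0 ⇒ local minimum.
So the local minimum value is R(-5/3) = -938/81.

-938/81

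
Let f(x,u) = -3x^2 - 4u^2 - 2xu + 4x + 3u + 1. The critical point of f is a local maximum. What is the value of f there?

111/44

∂f/∂x = -6x - 2u + 4 = 0 and ∂f/∂u = -2x - 8u + 3 = 0, so (x, u) = (13/22, 5/22).
The Hessian has f_{xx} = -6, f_{uu} = -8, f_{xu} = -2, giving D = 44 > 0 with f_{xx} < 0, so the point is a local maximum.
f(13/22, 5/22) = 111/44.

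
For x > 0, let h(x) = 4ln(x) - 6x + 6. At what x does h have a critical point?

2/3

h'(x) = 4/x − 6 = 0 gives x = 2/3.
h''(x) = -4/x², which is negative for x > 0, so this is a local maximum.
h(2/3) = 4·ln(2/3) - 4 + 6 ≈ 0.3781.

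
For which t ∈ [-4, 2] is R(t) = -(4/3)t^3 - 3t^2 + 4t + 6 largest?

R'(t) = -4t^2 - 6t + 4, which vanishes at t = -2 and t = 1/2.
Evaluating at the critical points and endpoints: R(-4) = 82/3, R(-2) = -10/3, R(1/2) = 85/12, R(2) = -26/3.
So the maximum is R(-4) = 82/3.

-4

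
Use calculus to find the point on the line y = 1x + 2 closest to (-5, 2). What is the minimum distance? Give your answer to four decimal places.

Minimize D(x)^2 = (x + 5)^2 + (x)^2.
d/dx[D^2] = 2(x + 5) + 2·1·(x) = 0 ⇒ x = -5/2.
Then y = -1/2 and the distance is √(25/2) ≈ 3.5355.

3.5355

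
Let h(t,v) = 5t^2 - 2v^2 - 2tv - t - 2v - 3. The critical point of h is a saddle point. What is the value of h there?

∂h/∂t = 10t - 2v - 1 = 0 and ∂h/∂v = -2t - 4v - 2 = 0, so (t, v) = (0, -1/2).
The Hessian has h_{tt} = 10, h_{vv} = -4, h_{tv} = -2, giving D = -44 < 0, so the point is a saddle point.
h(0, -1/2) = -5/2.

-5/2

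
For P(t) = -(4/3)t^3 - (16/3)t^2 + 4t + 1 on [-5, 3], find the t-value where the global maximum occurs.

P'(t) = -4t^2 - (32/3)t + 4, which vanishes at t = -3 and t = 1/3.
Evaluating at the critical points and endpoints: P(-5) = 43/3; P(-3) = -23; P(1/3) = 137/81; P(3) = -71.
Hence the absolute maximum is 43/3 at t = -5.

-5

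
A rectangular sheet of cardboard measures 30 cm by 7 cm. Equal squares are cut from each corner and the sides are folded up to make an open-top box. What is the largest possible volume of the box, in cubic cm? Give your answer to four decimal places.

With cut size x, the volume is V(x) = x(30 − 2x)(7 − 2x) for 0 < x < 3.5.
V'(x) = 12x^2 − 148x + 210. Setting V'(x) = 0 gives x ≈ 1.6359 (the root in (0, 3.5)).
V''(x) = 24x − 148 is negative there, so this is the maximum; V ≈ 163.0143.

163.0143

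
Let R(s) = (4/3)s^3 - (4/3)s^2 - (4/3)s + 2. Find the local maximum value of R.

R'(s) = 4s^2 - (8/3)s - 4/3. Setting R'(s) = 0 gives s ∈ {-1/3, 1}.
Since R''(s) = 8s - 8/3, we get R''(-1/3) = -16/3 < 0 ⇒ local maximum; R''(1) = 16/3 > 0 ⇒ local minimum.
So the local maximum value is R(-1/3) = 182/81.

182/81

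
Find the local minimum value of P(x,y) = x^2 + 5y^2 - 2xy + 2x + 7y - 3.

-145/16

∂P/∂x = 2x - 2y + 2 = 0 and ∂P/∂y = -2x + 10y + 7 = 0, so (x, y) = (-17/8, -9/8).
The Hessian has P_{xx} = 2, P_{yy} = 10, P_{xy} = -2, giving D = 16 > 0 with P_{xx} > 0, so the point is a local minimum.
P(-17/8, -9/8) = -145/16.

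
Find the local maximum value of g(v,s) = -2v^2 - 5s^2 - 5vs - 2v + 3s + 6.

158/15

∂g/∂v = -4v - 5s - 2 = 0 and ∂g/∂s = -5v - 10s + 3 = 0, so (v, s) = (-7/3, 22/15).
The Hessian has g_{vv} = -4, g_{ss} = -10, g_{vs} = -5, giving D = 15 > 0 with g_{vv} < 0, so the point is a local maximum.
g(-7/3, 22/15) = 158/15.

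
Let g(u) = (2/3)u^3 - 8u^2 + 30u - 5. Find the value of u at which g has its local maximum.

Critical points: g'(u) = 2u^2 - 16u + 30 vanishes at u = 3, 5.
g''(u) = 4u - 16. g''(3) = -4 < 0 ⇒ local maximum; g''(5) = 4 > 0 ⇒ local minimum.
The local maximum is g(3) = 31.

3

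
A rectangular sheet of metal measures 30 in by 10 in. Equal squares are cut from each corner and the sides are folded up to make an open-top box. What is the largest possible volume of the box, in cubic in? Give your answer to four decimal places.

With cut size x, the volume is V(x) = x(30 − 2x)(10 − 2x) for 0 < x < 5.
V'(x) = 12x^2 − 160x + 300. Setting V'(x) = 0 gives x ≈ 2.2571 (the root in (0, 5)).
V''(x) = 24x − 160 is negative there, so this is the maximum; V ≈ 315.5652.

315.5652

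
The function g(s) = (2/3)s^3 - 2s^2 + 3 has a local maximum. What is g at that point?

3

g'(s) = 2s^2 - 4s. Setting g'(s) = 0 gives s ∈ {0, 2}.
Since g''(s) = 4s - 4, we get g''(0) = -4 < 0 ⇒ local maximum; g''(2) = 4 > 0 ⇒ local minimum.
Thus g has its local maximum at s = 0, with value 3.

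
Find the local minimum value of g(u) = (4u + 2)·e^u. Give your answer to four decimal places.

g'(u) = 4·e^u + (4u + 2)·1·e^u = (4u + 6)·e^u. Since e^u > 0, the only critical point is u = -3/2.
g''(-3/2) has the same sign as 4 > 0, so this is a local minimum.
g(-3/2) = (-4)·e^(-3/2) ≈ -0.8925.

-0.8925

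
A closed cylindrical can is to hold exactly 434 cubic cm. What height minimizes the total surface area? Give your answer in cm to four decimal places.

With radius r and height h, πr²h = 434 so h = 434/(πr²), and S(r) = 2πr² + 2πrh = 2πr² + 2·434/r.
S'(r) = 4πr − 2·434/r² = 0 ⇒ r³ = 434/(2π), so r ≈ 4.1030 and h = 2r ≈ 8.2060.
S''(r) = 4π + 4·434/r³ > 0, so this is the minimum; S ≈ 317.3275.

8.2060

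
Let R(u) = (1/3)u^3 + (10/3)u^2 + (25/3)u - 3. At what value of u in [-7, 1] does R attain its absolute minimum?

-7

The derivative is u^2 + (20/3)u + 25/3, which vanishes at u = -5 and u = -5/3.
Evaluating at the critical points and endpoints: R(-7) = -37/3, R(-5) = -3, R(-5/3) = -743/81, R(1) = 9.
So the minimum is R(-7) = -37/3.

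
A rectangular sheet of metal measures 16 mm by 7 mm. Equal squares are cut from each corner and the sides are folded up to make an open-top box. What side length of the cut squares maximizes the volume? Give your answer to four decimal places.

1.5179

With cut size x, the volume is V(x) = x(16 − 2x)(7 − 2x) for 0 < x < 3.5.
V'(x) = 12x^2 − 92x + 112. Setting V'(x) = 0 gives x ≈ 1.5179 (the root in (0, 3.5)).
V''(x) = 24x − 92 is negative there, so this is the maximum; V ≈ 78.0090.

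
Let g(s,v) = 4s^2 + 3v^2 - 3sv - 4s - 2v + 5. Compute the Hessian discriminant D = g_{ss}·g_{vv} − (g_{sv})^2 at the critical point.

39

∂g/∂s = 8s - 3v - 4 = 0 and ∂g/∂v = -3s + 6v - 2 = 0, so (s, v) = (10/13, 28/39).
The Hessian has g_{ss} = 8, g_{vv} = 6, g_{sv} = -3, giving D = 39 > 0 with g_{ss} > 0, so the point is a local minimum.
D = (8)·(6) − (-3)^2 = 39.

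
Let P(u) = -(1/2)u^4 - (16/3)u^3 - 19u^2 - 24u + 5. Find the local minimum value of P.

P'(u) = -2u^3 - 16u^2 - 38u - 24. Setting P'(u) = 0 gives u ∈ {-4, -3, -1}.
Since P''(u) = -6u^2 - 32u - 38, we get P''(-4) = -6 < 0 ⇒ local maximum; P''(-3) = 4 > 0 ⇒ local minimum; P''(-1) = -12 < 0 ⇒ local maximum.
So the local minimum value is P(-3) = 19/2.

19/2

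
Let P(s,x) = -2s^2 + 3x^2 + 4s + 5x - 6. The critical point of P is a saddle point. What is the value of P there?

∂P/∂s = -4s + 4 = 0 and ∂P/∂x = 6x + 5 = 0, so (s, x) = (1, -5/6).
The Hessian has P_{ss} = -4, P_{xx} = 6, P_{sx} = 0, giving D = -24 < 0, so the point is a saddle point.
P(1, -5/6) = -73/12.

-73/12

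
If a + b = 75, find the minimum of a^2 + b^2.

With a + b = 75, a^2 + b^2 = a^2 + (75 − a)^2.
The derivative 2a − 2(75 − a) = 4a − 150 vanishes at a = 75/2; second derivative 4 > 0, a minimum.
The minimum is 2·(75/2)^2 = 5625/2.

5625/2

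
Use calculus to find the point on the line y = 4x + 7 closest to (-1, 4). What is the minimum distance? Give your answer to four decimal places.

0.2425

Minimize D(x)^2 = (x + 1)^2 + (4x + 3)^2.
d/dx[D^2] = 2(x + 1) + 2·4·(4x + 3) = 0 ⇒ x = -13/17.
Then y = 67/17 and the distance is √(1/17) ≈ 0.2425.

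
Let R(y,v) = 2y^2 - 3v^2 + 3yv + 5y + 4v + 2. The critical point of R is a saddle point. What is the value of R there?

∂R/∂y = 4y + 3v + 5 = 0 and ∂R/∂v = 3y - 6v + 4 = 0, so (y, v) = (-14/11, 1/33).
The Hessian has R_{yy} = 4, R_{vv} = -6, R_{yv} = 3, giving D = -33 < 0, so the point is a saddle point.
R(-14/11, 1/33) = -37/33.

-37/33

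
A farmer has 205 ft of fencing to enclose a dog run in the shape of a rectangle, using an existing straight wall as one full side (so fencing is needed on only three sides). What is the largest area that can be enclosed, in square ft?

Let the sides perpendicular to the wall have length x and the parallel side y, so 2x + y = 205 and the area is A = xy = x(205 − 2x).
A'(x) = 205 − 4x = 0 gives x = 205/4, and A''(x) = −4 < 0 confirms a maximum.
Then y = 205 − 2·205/4 = 205/2 and A = 42025/8.

42025/8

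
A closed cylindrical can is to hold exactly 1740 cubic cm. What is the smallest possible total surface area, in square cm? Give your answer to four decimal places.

800.8430

With radius r and height h, πr²h = 1740 so h = 1740/(πr²), and S(r) = 2πr² + 2πrh = 2πr² + 2·1740/r.
S'(r) = 4πr − 2·1740/r² = 0 ⇒ r³ = 1740/(2π), so r ≈ 6.5181 and h = 2r ≈ 13.0363.
S''(r) = 4π + 4·1740/r³ > 0, so this is the minimum; S ≈ 800.8430.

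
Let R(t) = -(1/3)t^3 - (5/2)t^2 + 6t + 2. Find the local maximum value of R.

31/6

R'(t) = -t^2 - 5t + 6. Setting R'(t) = 0 gives t ∈ {-6, 1}.
Second-derivative test with R''(t) = -2t - 5: R''(-6) = 7 > 0 ⇒ local minimum; R''(1) = -7 < 0 ⇒ local maximum.
So the local maximum value is R(1) = 31/6.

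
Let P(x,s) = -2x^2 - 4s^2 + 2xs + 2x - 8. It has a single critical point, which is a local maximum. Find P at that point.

-52/7

∂P/∂x = -4x + 2s + 2 = 0 and ∂P/∂s = 2x - 8s = 0, so (x, s) = (4/7, 1/7).
The Hessian has P_{xx} = -4, P_{ss} = -8, P_{xs} = 2, giving D = 28 > 0 with P_{xx} < 0, so the point is a local maximum.
P(4/7, 1/7) = -52/7.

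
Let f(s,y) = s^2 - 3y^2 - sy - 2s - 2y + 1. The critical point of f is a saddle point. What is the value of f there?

∂f/∂s = 2s - y - 2 = 0 and ∂f/∂y = -s - 6y - 2 = 0, so (s, y) = (10/13, -6/13).
The Hessian has f_{ss} = 2, f_{yy} = -6, f_{sy} = -1, giving D = -13 < 0, so the point is a saddle point.
f(10/13, -6/13) = 9/13.

9/13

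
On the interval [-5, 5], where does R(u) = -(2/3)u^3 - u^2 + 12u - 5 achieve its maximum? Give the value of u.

Differentiating, R'(u) = -2u^2 - 2u + 12; which vanishes at u = -3 and u = 2.
Evaluating at the critical points and endpoints: R(-5) = -20/3; R(-3) = -32; R(2) = 29/3; R(5) = -160/3.
So the maximum is R(2) = 29/3.

2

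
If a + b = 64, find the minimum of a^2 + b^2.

With a + b = 64, a^2 + b^2 = a^2 + (64 − a)^2.
The derivative 2a − 2(64 − a) = 4a − 128 vanishes at a = 32; second derivative 4 > 0, a minimum.
The minimum is 2·(32)^2 = 2048.

2048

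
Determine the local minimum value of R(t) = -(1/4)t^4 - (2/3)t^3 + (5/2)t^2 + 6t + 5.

23/12

R'(t) = -t^3 - 2t^2 + 5t + 6 = 0 at t = -3, -1, 2.
Since R''(t) = -3t^2 - 4t + 5, we get R''(-3) = -10 < 0 ⇒ local maximum; R''(-1) = 6 > 0 ⇒ local minimum; R''(2) = -15 < 0 ⇒ local maximum.
The local minimum is R(-1) = 23/12.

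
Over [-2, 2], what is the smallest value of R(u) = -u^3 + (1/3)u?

R'(u) = -3u^2 + 1/3, which vanishes at u = -1/3 and u = 1/3.
Candidates: R(-2) = 22/3; R(-1/3) = -2/27; R(1/3) = 2/27; R(2) = -22/3.
Hence the absolute minimum is -22/3 at u = 2.

-22/3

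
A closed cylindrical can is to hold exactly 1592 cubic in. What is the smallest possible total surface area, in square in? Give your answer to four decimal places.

With radius r and height h, πr²h = 1592 so h = 1592/(πr²), and S(r) = 2πr² + 2πrh = 2πr² + 2·1592/r.
S'(r) = 4πr − 2·1592/r² = 0 ⇒ r³ = 1592/(2π), so r ≈ 6.3278 and h = 2r ≈ 12.6556.
S''(r) = 4π + 4·1592/r³ > 0, so this is the minimum; S ≈ 754.7618.

754.7618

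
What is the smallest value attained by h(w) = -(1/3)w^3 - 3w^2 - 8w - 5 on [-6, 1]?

-49/3

h'(w) = -w^2 - 6w - 8, which vanishes at w = -4 and w = -2.
Compare values at every candidate in [-6, 1]: h(-6) = 7; h(-4) = 1/3; h(-2) = 5/3; h(1) = -49/3.
So the minimum is h(1) = -49/3.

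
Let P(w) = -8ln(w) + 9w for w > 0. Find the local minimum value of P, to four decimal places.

P'(w) = -8/w + 9 = 0 gives w = 8/9.
P''(w) = 8/w², which is positive for w > 0, so this is a local minimum.
P(8/9) = -8·ln(8/9) + 8 ≈ 8.9423.

8.9423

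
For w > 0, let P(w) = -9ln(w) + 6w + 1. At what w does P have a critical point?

P'(w) = -9/w + 6 = 0 gives w = 3/2.
P''(w) = 9/w², which is positive for w > 0, so this is a local minimum.
P(3/2) = -9·ln(3/2) + 9 + 1 ≈ 6.3508.

3/2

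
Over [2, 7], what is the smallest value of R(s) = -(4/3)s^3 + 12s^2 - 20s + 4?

Differentiating, R'(s) = -4s^2 + 24s - 20; whose only zero in [2, 7] is s = 5.
Compare values at every candidate in [2, 7]: R(2) = 4/3; R(5) = 112/3; R(7) = -16/3.
Hence the absolute minimum is -16/3 at s = 7.

-16/3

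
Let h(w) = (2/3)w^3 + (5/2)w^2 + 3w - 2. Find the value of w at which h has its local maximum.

h'(w) = 2w^2 + 5w + 3 = 0 at w = -3/2, -1.
h''(w) = 4w + 5. h''(-3/2) = -1 < 0 ⇒ local maximum; h''(-1) = 1 > 0 ⇒ local minimum.
The local maximum is h(-3/2) = -25/8.

-3/2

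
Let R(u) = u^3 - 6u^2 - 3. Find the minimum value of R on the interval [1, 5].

Differentiating, R'(u) = 3u^2 - 12u; whose only zero in [1, 5] is u = 4.
Evaluating at the critical points and endpoints: R(1) = -8, R(4) = -35, R(5) = -28.
So the minimum is R(4) = -35.

-35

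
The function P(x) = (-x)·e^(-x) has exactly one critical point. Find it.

P'(x) = (-1)·e^(-x) + (-x)·(-1)·e^(-x) = (x - 1)·e^(-x). Since e^(-x) > 0, the only critical point is x = 1.
P''(1) has the same sign as 1 > 0, so this is a local minimum.
P(1) = (-1)·e^(-1) ≈ -0.3679.

1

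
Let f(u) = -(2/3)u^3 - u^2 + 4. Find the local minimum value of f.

11/3

f'(u) = -2u^2 - 2u = 0 at u = -1, 0.
f''(u) = -4u - 2. f''(-1) = 2 > 0 ⇒ local minimum; f''(0) = -2 < 0 ⇒ local maximum.
So the local minimum value is f(-1) = 11/3.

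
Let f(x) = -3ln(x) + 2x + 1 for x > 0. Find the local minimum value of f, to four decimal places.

2.7836

f'(x) = -3/x + 2 = 0 gives x = 3/2.
f''(x) = 3/x², which is positive for x > 0, so this is a local minimum.
f(3/2) = -3·ln(3/2) + 3 + 1 ≈ 2.7836.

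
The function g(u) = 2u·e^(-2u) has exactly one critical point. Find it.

1/2

g'(u) = 2·e^(-2u) + (2u)·(-2)·e^(-2u) = (-4u + 2)·e^(-2u). Since e^(-2u) > 0, the only critical point is u = 1/2.
g''(1/2) has the same sign as -4 < 0, so this is a local maximum.
g(1/2) = (1)·e^(-1) ≈ 0.3679.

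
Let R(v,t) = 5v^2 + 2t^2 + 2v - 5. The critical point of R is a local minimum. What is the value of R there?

-26/5

∂R/∂v = 10v + 2 = 0 and ∂R/∂t = 4t = 0, so (v, t) = (-1/5, 0).
The Hessian has R_{vv} = 10, R_{tt} = 4, R_{vt} = 0, giving D = 40 > 0 with R_{vv} > 0, so the point is a local minimum.
R(-1/5, 0) = -26/5.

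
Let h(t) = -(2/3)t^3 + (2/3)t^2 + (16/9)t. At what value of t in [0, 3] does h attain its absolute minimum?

3

h'(t) = -2t^2 + (4/3)t + 16/9, whose only zero in [0, 3] is t = 4/3.
Evaluating at the critical points and endpoints: h(0) = 0,  h(4/3) = 160/81,  h(3) = -20/3.
So the minimum is h(3) = -20/3.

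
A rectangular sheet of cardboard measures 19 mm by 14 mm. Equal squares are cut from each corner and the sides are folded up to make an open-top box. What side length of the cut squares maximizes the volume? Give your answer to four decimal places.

With cut size x, the volume is V(x) = x(19 − 2x)(14 − 2x) for 0 < x < 7.
V'(x) = 12x^2 − 132x + 266. Setting V'(x) = 0 gives x ≈ 2.6569 (the root in (0, 7)).
V''(x) = 24x − 132 is negative there, so this is the maximum; V ≈ 315.8551.

2.6569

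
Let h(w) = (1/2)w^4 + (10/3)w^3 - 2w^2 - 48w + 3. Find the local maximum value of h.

h'(w) = 2w^3 + 10w^2 - 4w - 48. Setting h'(w) = 0 gives w ∈ {-4, -3, 2}.
Since h''(w) = 6w^2 + 20w - 4, we get h''(-4) = 12 > 0 ⇒ local minimum; h''(-3) = -10 < 0 ⇒ local maximum; h''(2) = 60 > 0 ⇒ local minimum.
The local maximum is h(-3) = 159/2.

159/2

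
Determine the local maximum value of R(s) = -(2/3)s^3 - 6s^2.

0

Critical points: R'(s) = -2s^2 - 12s vanishes at s = -6, 0.
Second-derivative test with R''(s) = -4s - 12: R''(-6) = 12 > 0 ⇒ local minimum; R''(0) = -12 < 0 ⇒ local maximum.
So the local maximum value is R(0) = 0.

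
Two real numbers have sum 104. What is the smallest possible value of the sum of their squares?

With a + b = 104, a^2 + b^2 = a^2 + (104 − a)^2.
The derivative 2a − 2(104 − a) = 4a − 208 vanishes at a = 52; second derivative 4 > 0, a minimum.
The minimum is 2·(52)^2 = 5408.

5408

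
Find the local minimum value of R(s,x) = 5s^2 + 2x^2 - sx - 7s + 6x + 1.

-197/39

∂R/∂s = 10s - x - 7 = 0 and ∂R/∂x = -s + 4x + 6 = 0, so (s, x) = (22/39, -53/39).
The Hessian has R_{ss} = 10, R_{xx} = 4, R_{sx} = -1, giving D = 39 > 0 with R_{ss} > 0, so the point is a local minimum.
R(22/39, -53/39) = -197/39.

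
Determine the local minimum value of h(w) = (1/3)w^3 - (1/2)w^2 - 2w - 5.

-25/3

h'(w) = w^2 - w - 2. Setting h'(w) = 0 gives w ∈ {-1, 2}.
h''(w) = 2w - 1. h''(-1) = -3 < 0 ⇒ local maximum; h''(2) = 3 > 0 ⇒ local minimum.
The local minimum is h(2) = -25/3.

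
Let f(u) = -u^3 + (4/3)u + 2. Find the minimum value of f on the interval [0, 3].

-21

f'(u) = -3u^2 + 4/3, whose only zero in [0, 3] is u = 2/3.
Candidates: f(0) = 2; f(2/3) = 70/27; f(3) = -21.
Hence the absolute minimum is -21 at u = 3.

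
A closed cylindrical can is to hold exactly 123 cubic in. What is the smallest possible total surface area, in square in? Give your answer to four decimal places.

136.9151

With radius r and height h, πr²h = 123 so h = 123/(πr²), and S(r) = 2πr² + 2πrh = 2πr² + 2·123/r.
S'(r) = 4πr − 2·123/r² = 0 ⇒ r³ = 123/(2π), so r ≈ 2.6951 and h = 2r ≈ 5.3902.
S''(r) = 4π + 4·123/r³ > 0, so this is the minimum; S ≈ 136.9151.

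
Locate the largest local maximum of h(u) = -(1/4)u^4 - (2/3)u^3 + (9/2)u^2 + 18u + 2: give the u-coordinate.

3

h'(u) = -u^3 - 2u^2 + 9u + 18 = 0 at u = -3, -2, 3.
Since h''(u) = -3u^2 - 4u + 9, we get h''(-3) = -6 < 0 ⇒ local maximum; h''(-2) = 5 > 0 ⇒ local minimum; h''(3) = -30 < 0 ⇒ local maximum.
The largest local maximum is h(3) = 233/4.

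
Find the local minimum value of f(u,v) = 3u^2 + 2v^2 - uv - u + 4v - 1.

∂f/∂u = 6u - v - 1 = 0 and ∂f/∂v = -u + 4v + 4 = 0, so (u, v) = (0, -1).
The Hessian has f_{uu} = 6, f_{vv} = 4, f_{uv} = -1, giving D = 23 > 0 with f_{uu} > 0, so the point is a local minimum.
f(0, -1) = -3.

-3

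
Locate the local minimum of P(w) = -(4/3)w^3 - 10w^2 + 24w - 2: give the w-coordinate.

Critical points: P'(w) = -4w^2 - 20w + 24 vanishes at w = -6, 1.
Second-derivative test with P''(w) = -8w - 20: P''(-6) = 28 > 0 ⇒ local minimum; P''(1) = -28 < 0 ⇒ local maximum.
The local minimum is P(-6) = -218.

-6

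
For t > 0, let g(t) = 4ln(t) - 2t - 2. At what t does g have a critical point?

g'(t) = 4/t − 2 = 0 gives t = 2.
g''(t) = -4/t², which is negative for t > 0, so this is a local maximum.
g(2) = 4·ln(2) - 4 - 2 ≈ -3.2274.

2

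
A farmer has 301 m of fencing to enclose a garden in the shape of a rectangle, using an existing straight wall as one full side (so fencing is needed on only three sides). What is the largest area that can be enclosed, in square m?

Let the sides perpendicular to the wall have length x and the parallel side y, so 2x + y = 301 and the area is A = xy = x(301 − 2x).
A'(x) = 301 − 4x = 0 gives x = 301/4, and A''(x) = −4 < 0 confirms a maximum.
Then y = 301 − 2·301/4 = 301/2 and A = 90601/8.

90601/8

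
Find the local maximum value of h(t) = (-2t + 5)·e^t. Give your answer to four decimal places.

Differentiating with the product rule gives h'(t) = (-2t + 3)·e^t. Since e^t > 0, the only critical point is t = 3/2.
h''(3/2) has the same sign as -2 < 0, so this is a local maximum.
h(3/2) = (2)·e^(3/2) ≈ 8.9634.

8.9634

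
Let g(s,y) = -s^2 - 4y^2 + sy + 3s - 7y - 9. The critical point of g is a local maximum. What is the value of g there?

∂g/∂s = -2s + y + 3 = 0 and ∂g/∂y = s - 8y - 7 = 0, so (s, y) = (17/15, -11/15).
The Hessian has g_{ss} = -2, g_{yy} = -8, g_{sy} = 1, giving D = 15 > 0 with g_{ss} < 0, so the point is a local maximum.
g(17/15, -11/15) = -71/15.

-71/15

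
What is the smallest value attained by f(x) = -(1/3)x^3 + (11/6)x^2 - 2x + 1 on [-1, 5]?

The derivative is -x^2 + (11/3)x - 2, which vanishes at x = 2/3 and x = 3.
Evaluating at the critical points and endpoints: f(-1) = 31/6, f(2/3) = 31/81, f(3) = 5/2, f(5) = -29/6.
Hence the absolute minimum is -29/6 at x = 5.

-29/6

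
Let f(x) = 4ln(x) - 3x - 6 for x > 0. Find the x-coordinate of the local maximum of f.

f'(x) = 4/x − 3 = 0 gives x = 4/3.
f''(x) = -4/x², which is negative for x > 0, so this is a local maximum.
f(4/3) = 4·ln(4/3) - 4 - 6 ≈ -8.8493.

4/3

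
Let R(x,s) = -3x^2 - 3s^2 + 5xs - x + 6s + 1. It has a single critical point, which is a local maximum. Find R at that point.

92/11

∂R/∂x = -6x + 5s - 1 = 0 and ∂R/∂s = 5x - 6s + 6 = 0, so (x, s) = (24/11, 31/11).
The Hessian has R_{xx} = -6, R_{ss} = -6, R_{xs} = 5, giving D = 11 > 0 with R_{xx} < 0, so the point is a local maximum.
R(24/11, 31/11) = 92/11.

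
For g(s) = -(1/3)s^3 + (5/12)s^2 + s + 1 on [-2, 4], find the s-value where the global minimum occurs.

4

The derivative is -s^2 + (5/6)s + 1, which vanishes at s = -2/3 and s = 3/2.
Evaluating at the critical points and endpoints: g(-2) = 10/3, g(-2/3) = 50/81, g(3/2) = 37/16, g(4) = -29/3.
So the minimum is g(4) = -29/3.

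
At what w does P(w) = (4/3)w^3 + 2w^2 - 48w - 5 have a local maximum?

Critical points: P'(w) = 4w^2 + 4w - 48 vanishes at w = -4, 3.
P''(w) = 8w + 4. P''(-4) = -28 < 0 ⇒ local maximum; P''(3) = 28 > 0 ⇒ local minimum.
Thus P has its local maximum at w = -4, with value 401/3.

-4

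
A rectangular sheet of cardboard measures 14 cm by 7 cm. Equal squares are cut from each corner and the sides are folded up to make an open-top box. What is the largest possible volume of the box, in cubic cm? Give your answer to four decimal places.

66.0104

With cut size x, the volume is V(x) = x(14 − 2x)(7 − 2x) for 0 < x < 3.5.
V'(x) = 12x^2 − 84x + 98. Setting V'(x) = 0 gives x ≈ 1.4793 (the root in (0, 3.5)).
V''(x) = 24x − 84 is negative there, so this is the maximum; V ≈ 66.0104.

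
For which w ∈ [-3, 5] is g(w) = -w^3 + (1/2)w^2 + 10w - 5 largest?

2

Differentiating, g'(w) = -3w^2 + w + 10; which vanishes at w = -5/3 and w = 2.
Evaluating at the critical points and endpoints: g(-3) = -7/2, g(-5/3) = -845/54, g(2) = 9, g(5) = -135/2.
The maximum over the interval is 9, attained at w = 2.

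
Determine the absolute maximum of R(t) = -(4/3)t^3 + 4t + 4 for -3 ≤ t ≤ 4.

28

R'(t) = -4t^2 + 4, which vanishes at t = -1 and t = 1.
Compare values at every candidate in [-3, 4]: R(-3) = 28; R(-1) = 4/3; R(1) = 20/3; R(4) = -196/3.
Hence the absolute maximum is 28 at t = -3.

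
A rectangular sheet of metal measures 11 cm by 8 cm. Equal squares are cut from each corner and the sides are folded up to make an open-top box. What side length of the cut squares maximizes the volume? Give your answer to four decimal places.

With cut size x, the volume is V(x) = x(11 − 2x)(8 − 2x) for 0 < x < 4.
V'(x) = 12x^2 − 76x + 88. Setting V'(x) = 0 gives x ≈ 1.5252 (the root in (0, 4)).
V''(x) = 24x − 76 is negative there, so this is the maximum; V ≈ 60.0126.

1.5252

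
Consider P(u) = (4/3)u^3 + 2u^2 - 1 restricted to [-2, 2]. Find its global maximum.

P'(u) = 4u^2 + 4u, which vanishes at u = -1 and u = 0.
Evaluating at the critical points and endpoints: P(-2) = -11/3,  P(-1) = -1/3,  P(0) = -1,  P(2) = 53/3.
Hence the absolute maximum is 53/3 at u = 2.

53/3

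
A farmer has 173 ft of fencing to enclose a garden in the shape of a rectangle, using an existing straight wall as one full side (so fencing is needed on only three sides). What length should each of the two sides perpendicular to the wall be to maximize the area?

Let the sides perpendicular to the wall have length x and the parallel side y, so 2x + y = 173 and the area is A = xy = x(173 − 2x).
A'(x) = 173 − 4x = 0 gives x = 173/4, and A''(x) = −4 < 0 confirms a maximum.
Then y = 173 − 2·173/4 = 173/2 and A = 29929/8.

173/4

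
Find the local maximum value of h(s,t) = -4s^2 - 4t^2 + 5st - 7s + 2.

274/39

∂h/∂s = -8s + 5t - 7 = 0 and ∂h/∂t = 5s - 8t = 0, so (s, t) = (-56/39, -35/39).
The Hessian has h_{ss} = -8, h_{tt} = -8, h_{st} = 5, giving D = 39 > 0 with h_{ss} < 0, so the point is a local maximum.
h(-56/39, -35/39) = 274/39.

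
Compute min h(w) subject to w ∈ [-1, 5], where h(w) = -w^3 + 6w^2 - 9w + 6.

The derivative is -3w^2 + 12w - 9, which vanishes at w = 1 and w = 3.
Candidates: h(-1) = 22; h(1) = 2; h(3) = 6; h(5) = -14.
The minimum over the interval is -14, attained at w = 5.

-14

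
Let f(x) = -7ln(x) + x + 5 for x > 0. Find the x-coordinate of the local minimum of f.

7

f'(x) = -7/x + 1 = 0 gives x = 7.
f''(x) = 7/x², which is positive for x > 0, so this is a local minimum.
f(7) = -7·ln(7) + 7 + 5 ≈ -1.6214.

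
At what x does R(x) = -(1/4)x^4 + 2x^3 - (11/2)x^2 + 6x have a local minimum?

R'(x) = -x^3 + 6x^2 - 11x + 6. Setting R'(x) = 0 gives x ∈ {1, 2, 3}.
Second-derivative test with R''(x) = -3x^2 + 12x - 11: R''(1) = -2 < 0 ⇒ local maximum; R''(2) = 1 > 0 ⇒ local minimum; R''(3) = -2 < 0 ⇒ local maximum.
Thus R has its local minimum at x = 2, with value 2.

2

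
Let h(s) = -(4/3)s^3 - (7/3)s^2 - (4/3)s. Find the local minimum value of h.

20/81

h'(s) = -4s^2 - (14/3)s - 4/3. Setting h'(s) = 0 gives s ∈ {-2/3, -1/2}.
Second-derivative test with h''(s) = -8s - 14/3: h''(-2/3) = 2/3 > 0 ⇒ local minimum; h''(-1/2) = -2/3 < 0 ⇒ local maximum.
The local minimum is h(-2/3) = 20/81.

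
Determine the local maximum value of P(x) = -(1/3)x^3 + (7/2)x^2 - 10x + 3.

-7/6

P'(x) = -x^2 + 7x - 10. Setting P'(x) = 0 gives x ∈ {2, 5}.
Second-derivative test with P''(x) = -2x + 7: P''(2) = 3 > 0 ⇒ local minimum; P''(5) = -3 < 0 ⇒ local maximum.
So the local maximum value is P(5) = -7/6.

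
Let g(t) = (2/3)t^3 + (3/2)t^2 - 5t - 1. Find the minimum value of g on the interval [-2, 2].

g'(t) = 2t^2 + 3t - 5, whose only zero in [-2, 2] is t = 1.
Candidates: g(-2) = 29/3, g(1) = -23/6, g(2) = 1/3.
Hence the absolute minimum is -23/6 at t = 1.

-23/6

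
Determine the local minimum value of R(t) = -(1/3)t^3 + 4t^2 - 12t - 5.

R'(t) = -t^2 + 8t - 12. Setting R'(t) = 0 gives t ∈ {2, 6}.
Since R''(t) = -2t + 8, we get R''(2) = 4 > 0 ⇒ local minimum; R''(6) = -4 < 0 ⇒ local maximum.
So the local minimum value is R(2) = -47/3.

-47/3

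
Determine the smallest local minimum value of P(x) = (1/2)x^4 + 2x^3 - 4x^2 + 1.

-63

P'(x) = 2x^3 + 6x^2 - 8x = 0 at x = -4, 0, 1.
Second-derivative test with P''(x) = 6x^2 + 12x - 8: P''(-4) = 40 > 0 ⇒ local minimum; P''(0) = -8 < 0 ⇒ local maximum; P''(1) = 10 > 0 ⇒ local minimum.
Thus P has its smallest local minimum at x = -4, with value -63.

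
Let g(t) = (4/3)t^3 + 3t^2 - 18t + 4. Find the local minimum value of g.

g'(t) = 4t^2 + 6t - 18. Setting g'(t) = 0 gives t ∈ {-3, 3/2}.
g''(t) = 8t + 6. g''(-3) = -18 < 0 ⇒ local maximum; g''(3/2) = 18 > 0 ⇒ local minimum.
So the local minimum value is g(3/2) = -47/4.

-47/4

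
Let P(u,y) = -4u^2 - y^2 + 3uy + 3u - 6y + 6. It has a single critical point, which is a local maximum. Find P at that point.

∂P/∂u = -8u + 3y + 3 = 0 and ∂P/∂y = 3u - 2y - 6 = 0, so (u, y) = (-12/7, -39/7).
The Hessian has P_{uu} = -8, P_{yy} = -2, P_{uy} = 3, giving D = 7 > 0 with P_{uu} < 0, so the point is a local maximum.
P(-12/7, -39/7) = 141/7.

141/7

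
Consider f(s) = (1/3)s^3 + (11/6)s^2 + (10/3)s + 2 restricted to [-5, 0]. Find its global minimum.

-21/2

f'(s) = s^2 + (11/3)s + 10/3, which vanishes at s = -2 and s = -5/3.
Evaluating at the critical points and endpoints: f(-5) = -21/2,  f(-2) = 0,  f(-5/3) = -1/162,  f(0) = 2.
So the minimum is f(-5) = -21/2.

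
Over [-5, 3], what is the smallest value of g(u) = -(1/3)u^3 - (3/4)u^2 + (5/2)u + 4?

Differentiating, g'(u) = -u^2 - (3/2)u + 5/2; which vanishes at u = -5/2 and u = 1.
Candidates: g(-5) = 173/12; g(-5/2) = -83/48; g(1) = 65/12; g(3) = -17/4.
Hence the absolute minimum is -17/4 at u = 3.

-17/4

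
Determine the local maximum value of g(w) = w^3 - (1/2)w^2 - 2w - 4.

g'(w) = 3w^2 - w - 2 = 0 at w = -2/3, 1.
Since g''(w) = 6w - 1, we get g''(-2/3) = -5 < 0 ⇒ local maximum; g''(1) = 5 > 0 ⇒ local minimum.
Thus g has its local maximum at w = -2/3, with value -86/27.

-86/27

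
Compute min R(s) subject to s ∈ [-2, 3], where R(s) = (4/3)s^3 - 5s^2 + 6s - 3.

R'(s) = 4s^2 - 10s + 6, which vanishes at s = 1 and s = 3/2.
Candidates: R(-2) = -137/3, R(1) = -2/3, R(3/2) = -3/4, R(3) = 6.
So the minimum is R(-2) = -137/3.

-137/3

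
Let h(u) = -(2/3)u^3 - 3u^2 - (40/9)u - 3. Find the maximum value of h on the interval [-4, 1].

85/9

The derivative is -2u^2 - 6u - 40/9, which vanishes at u = -5/3 and u = -4/3.
Candidates: h(-4) = 85/9; h(-5/3) = -68/81; h(-4/3) = -67/81; h(1) = -100/9.
So the maximum is h(-4) = 85/9.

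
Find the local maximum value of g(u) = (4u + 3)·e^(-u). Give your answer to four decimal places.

3.1152

Differentiating with the product rule gives g'(u) = (-4u + 1)·e^(-u). Since e^(-u) > 0, the only critical point is u = 1/4.
g''(1/4) has the same sign as -4 < 0, so this is a local maximum.
g(1/4) = (4)·e^(-1/4) ≈ 3.1152.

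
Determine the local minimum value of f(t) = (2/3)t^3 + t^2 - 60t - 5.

-590/3

f'(t) = 2t^2 + 2t - 60. Setting f'(t) = 0 gives t ∈ {-6, 5}.
Since f''(t) = 4t + 2, we get f''(-6) = -22 < 0 ⇒ local maximum; f''(5) = 22 > 0 ⇒ local minimum.
Thus f has its local minimum at t = 5, with value -590/3.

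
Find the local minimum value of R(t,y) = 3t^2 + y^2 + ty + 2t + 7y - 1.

-148/11

∂R/∂t = 6t + y + 2 = 0 and ∂R/∂y = t + 2y + 7 = 0, so (t, y) = (3/11, -40/11).
The Hessian has R_{tt} = 6, R_{yy} = 2, R_{ty} = 1, giving D = 11 > 0 with R_{tt} > 0, so the point is a local minimum.
R(3/11, -40/11) = -148/11.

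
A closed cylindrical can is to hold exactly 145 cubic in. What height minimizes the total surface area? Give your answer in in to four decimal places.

With radius r and height h, πr²h = 145 so h = 145/(πr²), and S(r) = 2πr² + 2πrh = 2πr² + 2·145/r.
S'(r) = 4πr − 2·145/r² = 0 ⇒ r³ = 145/(2π), so r ≈ 2.8471 and h = 2r ≈ 5.6941.
S''(r) = 4π + 4·145/r³ > 0, so this is the minimum; S ≈ 152.7894.

5.6941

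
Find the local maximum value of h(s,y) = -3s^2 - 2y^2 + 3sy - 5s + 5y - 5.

∂h/∂s = -6s + 3y - 5 = 0 and ∂h/∂y = 3s - 4y + 5 = 0, so (s, y) = (-1/3, 1).
The Hessian has h_{ss} = -6, h_{yy} = -4, h_{sy} = 3, giving D = 15 > 0 with h_{ss} < 0, so the point is a local maximum.
h(-1/3, 1) = -5/3.

-5/3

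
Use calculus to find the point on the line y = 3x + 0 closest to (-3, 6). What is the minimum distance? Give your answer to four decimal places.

Minimize D(x)^2 = (x + 3)^2 + (3x - 6)^2.
d/dx[D^2] = 2(x + 3) + 2·3·(3x - 6) = 0 ⇒ x = 3/2.
Then y = 9/2 and the distance is √(45/2) ≈ 4.7434.

4.7434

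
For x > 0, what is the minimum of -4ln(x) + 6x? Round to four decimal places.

f'(x) = -4/x + 6 = 0 gives x = 2/3.
f''(x) = 4/x², which is positive for x > 0, so this is a local minimum.
f(2/3) = -4·ln(2/3) + 4 ≈ 5.6219.

5.6219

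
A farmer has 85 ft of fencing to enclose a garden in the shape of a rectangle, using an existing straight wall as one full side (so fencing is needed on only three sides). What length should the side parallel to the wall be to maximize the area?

85/2

Let the sides perpendicular to the wall have length x and the parallel side y, so 2x + y = 85 and the area is A = xy = x(85 − 2x).
A'(x) = 85 − 4x = 0 gives x = 85/4, and A''(x) = −4 < 0 confirms a maximum.
Then y = 85 − 2·85/4 = 85/2 and A = 7225/8.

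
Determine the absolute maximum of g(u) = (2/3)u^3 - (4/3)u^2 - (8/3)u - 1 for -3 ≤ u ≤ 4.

29/3

Differentiating, g'(u) = 2u^2 - (8/3)u - 8/3; which vanishes at u = -2/3 and u = 2.
Candidates: g(-3) = -23, g(-2/3) = -1/81, g(2) = -19/3, g(4) = 29/3.
Hence the absolute maximum is 29/3 at u = 4.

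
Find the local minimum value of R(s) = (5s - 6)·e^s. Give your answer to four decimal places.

-6.1070

Differentiating with the product rule gives R'(s) = (5s - 1)·e^s. Since e^s > 0, the only critical point is s = 1/5.
R''(1/5) has the same sign as 5 > 0, so this is a local minimum.
R(1/5) = (-5)·e^(1/5) ≈ -6.1070.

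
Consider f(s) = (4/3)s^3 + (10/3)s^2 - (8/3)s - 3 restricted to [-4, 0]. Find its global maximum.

f'(s) = 4s^2 + (20/3)s - 8/3, whose only zero in [-4, 0] is s = -2.
Evaluating at the critical points and endpoints: f(-4) = -73/3, f(-2) = 5, f(0) = -3.
Hence the absolute maximum is 5 at s = -2.

5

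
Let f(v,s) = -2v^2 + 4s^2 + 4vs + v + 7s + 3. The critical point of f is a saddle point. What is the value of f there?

11/24

∂f/∂v = -4v + 4s + 1 = 0 and ∂f/∂s = 4v + 8s + 7 = 0, so (v, s) = (-5/12, -2/3).
The Hessian has f_{vv} = -4, f_{ss} = 8, f_{vs} = 4, giving D = -48 < 0, so the point is a saddle point.
f(-5/12, -2/3) = 11/24.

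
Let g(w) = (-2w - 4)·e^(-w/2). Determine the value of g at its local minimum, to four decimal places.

-4.0000

Differentiating with the product rule gives g'(w) = (w)·e^(-w/2). Since e^(-w/2) > 0, the only critical point is w = 0.
g''(0) has the same sign as 1 > 0, so this is a local minimum.
g(0) = (-4)·e^(0) ≈ -4.0000.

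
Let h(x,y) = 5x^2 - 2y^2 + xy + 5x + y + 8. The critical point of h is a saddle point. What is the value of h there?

∂h/∂x = 10x + y + 5 = 0 and ∂h/∂y = x - 4y + 1 = 0, so (x, y) = (-21/41, 5/41).
The Hessian has h_{xx} = 10, h_{yy} = -4, h_{xy} = 1, giving D = -41 < 0, so the point is a saddle point.
h(-21/41, 5/41) = 278/41.

278/41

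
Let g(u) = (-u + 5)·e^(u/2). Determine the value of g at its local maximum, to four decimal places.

By the product rule, g'(u) = (-(1/2)u + 3/2)·e^(u/2). Since e^(u/2) > 0, the only critical point is u = 3.
g''(3) has the same sign as -1/2 < 0, so this is a local maximum.
g(3) = (2)·e^(3/2) ≈ 8.9634.

8.9634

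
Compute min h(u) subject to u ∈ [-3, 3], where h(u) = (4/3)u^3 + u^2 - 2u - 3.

-24

h'(u) = 4u^2 + 2u - 2, which vanishes at u = -1 and u = 1/2.
Evaluating at the critical points and endpoints: h(-3) = -24,  h(-1) = -4/3,  h(1/2) = -43/12,  h(3) = 36.
The minimum over the interval is -24, attained at u = -3.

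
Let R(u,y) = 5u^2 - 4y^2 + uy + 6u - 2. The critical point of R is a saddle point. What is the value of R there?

-34/9

∂R/∂u = 10u + y + 6 = 0 and ∂R/∂y = u - 8y = 0, so (u, y) = (-16/27, -2/27).
The Hessian has R_{uu} = 10, R_{yy} = -8, R_{uy} = 1, giving D = -81 < 0, so the point is a saddle point.
R(-16/27, -2/27) = -34/9.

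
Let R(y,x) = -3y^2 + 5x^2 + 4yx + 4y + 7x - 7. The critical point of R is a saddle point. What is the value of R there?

-711/76

∂R/∂y = -6y + 4x + 4 = 0 and ∂R/∂x = 4y + 10x + 7 = 0, so (y, x) = (3/19, -29/38).
The Hessian has R_{yy} = -6, R_{xx} = 10, R_{yx} = 4, giving D = -76 < 0, so the point is a saddle point.
R(3/19, -29/38) = -711/76.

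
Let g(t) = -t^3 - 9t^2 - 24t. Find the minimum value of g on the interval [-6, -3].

16

The derivative is -3t^2 - 18t - 24, whose only zero in [-6, -3] is t = -4.
Evaluating at the critical points and endpoints: g(-6) = 36, g(-4) = 16, g(-3) = 18.
So the minimum is g(-4) = 16.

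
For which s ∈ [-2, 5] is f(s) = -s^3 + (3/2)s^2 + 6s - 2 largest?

Differentiating, f'(s) = -3s^2 + 3s + 6; which vanishes at s = -1 and s = 2.
Evaluating at the critical points and endpoints: f(-2) = 0; f(-1) = -11/2; f(2) = 8; f(5) = -119/2.
The maximum over the interval is 8, attained at s = 2.

2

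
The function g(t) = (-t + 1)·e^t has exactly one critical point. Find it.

0

By the product rule, g'(t) = (-t)·e^t. Since e^t > 0, the only critical point is t = 0.
g''(0) has the same sign as -1 < 0, so this is a local maximum.
g(0) = (1)·e^(0) ≈ 1.0000.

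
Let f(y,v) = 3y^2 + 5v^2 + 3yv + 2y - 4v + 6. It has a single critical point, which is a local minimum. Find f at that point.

214/51

∂f/∂y = 6y + 3v + 2 = 0 and ∂f/∂v = 3y + 10v - 4 = 0, so (y, v) = (-32/51, 10/17).
The Hessian has f_{yy} = 6, f_{vv} = 10, f_{yv} = 3, giving D = 51 > 0 with f_{yy} > 0, so the point is a local minimum.
f(-32/51, 10/17) = 214/51.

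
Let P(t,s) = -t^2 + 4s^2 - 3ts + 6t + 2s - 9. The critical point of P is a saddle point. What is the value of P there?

-49/25

∂P/∂t = -2t - 3s + 6 = 0 and ∂P/∂s = -3t + 8s + 2 = 0, so (t, s) = (54/25, 14/25).
The Hessian has P_{tt} = -2, P_{ss} = 8, P_{ts} = -3, giving D = -25 < 0, so the point is a saddle point.
P(54/25, 14/25) = -49/25.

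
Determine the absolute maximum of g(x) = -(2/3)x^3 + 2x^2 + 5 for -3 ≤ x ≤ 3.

41

g'(x) = -2x^2 + 4x, which vanishes at x = 0 and x = 2.
Compare values at every candidate in [-3, 3]: g(-3) = 41,  g(0) = 5,  g(2) = 23/3,  g(3) = 5.
Hence the absolute maximum is 41 at x = -3.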